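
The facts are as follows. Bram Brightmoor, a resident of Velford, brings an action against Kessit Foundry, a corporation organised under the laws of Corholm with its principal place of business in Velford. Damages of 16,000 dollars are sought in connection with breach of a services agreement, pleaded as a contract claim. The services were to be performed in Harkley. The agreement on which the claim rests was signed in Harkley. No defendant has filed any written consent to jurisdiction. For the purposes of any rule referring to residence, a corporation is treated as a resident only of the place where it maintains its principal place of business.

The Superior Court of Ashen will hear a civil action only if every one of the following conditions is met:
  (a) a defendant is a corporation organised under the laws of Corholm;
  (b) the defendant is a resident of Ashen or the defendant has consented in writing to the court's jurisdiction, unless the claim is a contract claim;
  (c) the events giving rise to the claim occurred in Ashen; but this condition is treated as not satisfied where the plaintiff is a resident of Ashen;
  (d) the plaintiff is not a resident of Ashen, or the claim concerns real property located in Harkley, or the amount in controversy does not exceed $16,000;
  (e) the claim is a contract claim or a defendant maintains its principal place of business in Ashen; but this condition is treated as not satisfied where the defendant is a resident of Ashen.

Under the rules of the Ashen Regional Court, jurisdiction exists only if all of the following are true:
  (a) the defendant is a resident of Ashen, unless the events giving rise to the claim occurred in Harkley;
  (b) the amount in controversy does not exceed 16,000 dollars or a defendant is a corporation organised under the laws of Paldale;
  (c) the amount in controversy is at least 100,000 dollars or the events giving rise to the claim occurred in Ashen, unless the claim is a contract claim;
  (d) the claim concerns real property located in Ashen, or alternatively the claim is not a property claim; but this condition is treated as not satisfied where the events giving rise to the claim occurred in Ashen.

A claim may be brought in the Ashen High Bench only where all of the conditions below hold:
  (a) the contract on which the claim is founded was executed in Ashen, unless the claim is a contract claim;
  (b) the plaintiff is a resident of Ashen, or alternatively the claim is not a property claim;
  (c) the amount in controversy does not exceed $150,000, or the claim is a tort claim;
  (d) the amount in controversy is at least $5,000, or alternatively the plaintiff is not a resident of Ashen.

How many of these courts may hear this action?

The Superior Court of Ashen:
  (a) Kessit Foundry is organised under the laws of Corholm. Condition met.
  (b) The defendant resides in Velford, not Ashen; no such written consent has been filed — no alternative holds. However, the claim is a contract claim, so the 'unless' proviso supplies this condition. Met.
  (c) The operative events occurred in Harkley, not Ashen. Not satisfied.
  (d) The plaintiff resides in Velford, which is not Ashen, so one alternative holds. Condition met.
  (e) The claim is a contract claim, so this disjunct is met. The exception is not triggered, since the defendant resides in Velford, not Ashen. Satisfied.
  → The court lacks jurisdiction.
The Ashen Regional Court:
  (a) The defendant resides in Velford, not Ashen. However, the operative events occurred in Harkley, so the 'unless' proviso supplies this condition. Satisfied.
  (b) The amount in controversy is 16,000 dollars, within the USD 16,000 ceiling, so one alternative holds. Satisfied.
  (c) The amount in controversy is USD 16,000, below the USD 100,000 floor; the operative events occurred in Harkley, not Ashen — no alternative holds. However, the claim is a contract claim, so the 'unless' proviso supplies this condition. Met.
  (d) The claim is a contract claim, not a property claim, so this disjunct is met. The carve-out does not apply: the operative events occurred in Harkley, not Ashen. Satisfied.
  → Jurisdiction lies.
The Ashen High Bench:
  (a) The contract was executed in Harkley, not Ashen. However, the claim is a contract claim, so the 'unless' proviso supplies this condition. Satisfied.
  (b) The claim is a contract claim, not a property claim, so this disjunct is met. Condition met.
  (c) The amount in controversy is USD 16,000, within the 150,000 dollars ceiling — that alternative is enough. Satisfied.
  (d) The amount in controversy is 16,000 dollars, which meets the USD 5,000 floor — that alternative is enough. Met.
  → The court has jurisdiction.
Courts with jurisdiction: the Ashen Regional Court, the Ashen High Bench — 2 in total.

2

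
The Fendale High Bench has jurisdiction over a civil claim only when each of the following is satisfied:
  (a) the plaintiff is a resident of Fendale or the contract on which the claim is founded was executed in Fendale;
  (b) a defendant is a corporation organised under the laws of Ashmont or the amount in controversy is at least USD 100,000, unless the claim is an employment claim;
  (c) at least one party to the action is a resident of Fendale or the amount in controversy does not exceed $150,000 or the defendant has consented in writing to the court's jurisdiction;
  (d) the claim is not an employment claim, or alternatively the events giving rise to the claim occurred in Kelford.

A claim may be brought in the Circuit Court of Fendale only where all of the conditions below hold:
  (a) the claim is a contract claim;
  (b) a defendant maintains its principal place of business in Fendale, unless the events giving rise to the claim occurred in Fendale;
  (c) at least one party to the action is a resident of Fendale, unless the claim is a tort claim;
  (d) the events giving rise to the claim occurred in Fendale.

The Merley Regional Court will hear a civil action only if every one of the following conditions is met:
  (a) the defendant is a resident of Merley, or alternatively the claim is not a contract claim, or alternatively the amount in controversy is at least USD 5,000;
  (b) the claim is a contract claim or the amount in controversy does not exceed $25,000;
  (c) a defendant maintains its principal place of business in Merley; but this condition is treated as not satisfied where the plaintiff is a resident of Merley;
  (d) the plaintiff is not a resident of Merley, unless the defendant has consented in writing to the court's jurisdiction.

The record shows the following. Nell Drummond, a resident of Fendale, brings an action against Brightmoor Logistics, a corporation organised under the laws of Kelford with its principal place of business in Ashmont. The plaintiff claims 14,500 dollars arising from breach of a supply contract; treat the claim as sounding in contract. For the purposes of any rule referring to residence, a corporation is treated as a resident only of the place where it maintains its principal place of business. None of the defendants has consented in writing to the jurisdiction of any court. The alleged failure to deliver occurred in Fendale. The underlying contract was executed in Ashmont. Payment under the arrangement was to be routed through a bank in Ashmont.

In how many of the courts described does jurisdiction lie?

1

The Fendale High Bench:
  (a) The plaintiff resides in Fendale — that alternative is enough. Met.
  (b) The corporate defendant(s) are organised in Kelford, not Ashmont; the amount in controversy is $14,500, below the $100,000 floor — every alternative fails. Nor does the 'unless' clause help: the claim is a contract claim, not an employment claim. Not satisfied.
  (c) Nell Drummond resides in Fendale, so this disjunct is met. Met.
  (d) The claim is a contract claim, not an employment claim, so this disjunct is met. Met.
  → No jurisdiction.
The Circuit Court of Fendale:
  (a) The claim is a contract claim. Met.
  (b) The corporate defendant(s) have their principal place of business in Ashmont, not Fendale. But the operative events occurred in Fendale, and the 'unless' clause therefore excuses the requirement. Satisfied.
  (c) Nell Drummond resides in Fendale. Satisfied.
  (d) The operative events occurred in Fendale. Met.
  → All conditions met; jurisdiction exists.
The Merley Regional Court:
  (a) The amount in controversy is 14,500 dollars, which meets the $5,000 floor, which satisfies one of the alternatives. Met.
  (b) The claim is a contract claim — that alternative is enough. Met.
  (c) The corporate defendant(s) have their principal place of business in Ashmont, not Merley. Condition not met.
  (d) The plaintiff resides in Fendale, which is not Merley. Condition met.
  → Not every requirement is met — no jurisdiction.
Courts with jurisdiction: the Circuit Court of Fendale — 1 in total.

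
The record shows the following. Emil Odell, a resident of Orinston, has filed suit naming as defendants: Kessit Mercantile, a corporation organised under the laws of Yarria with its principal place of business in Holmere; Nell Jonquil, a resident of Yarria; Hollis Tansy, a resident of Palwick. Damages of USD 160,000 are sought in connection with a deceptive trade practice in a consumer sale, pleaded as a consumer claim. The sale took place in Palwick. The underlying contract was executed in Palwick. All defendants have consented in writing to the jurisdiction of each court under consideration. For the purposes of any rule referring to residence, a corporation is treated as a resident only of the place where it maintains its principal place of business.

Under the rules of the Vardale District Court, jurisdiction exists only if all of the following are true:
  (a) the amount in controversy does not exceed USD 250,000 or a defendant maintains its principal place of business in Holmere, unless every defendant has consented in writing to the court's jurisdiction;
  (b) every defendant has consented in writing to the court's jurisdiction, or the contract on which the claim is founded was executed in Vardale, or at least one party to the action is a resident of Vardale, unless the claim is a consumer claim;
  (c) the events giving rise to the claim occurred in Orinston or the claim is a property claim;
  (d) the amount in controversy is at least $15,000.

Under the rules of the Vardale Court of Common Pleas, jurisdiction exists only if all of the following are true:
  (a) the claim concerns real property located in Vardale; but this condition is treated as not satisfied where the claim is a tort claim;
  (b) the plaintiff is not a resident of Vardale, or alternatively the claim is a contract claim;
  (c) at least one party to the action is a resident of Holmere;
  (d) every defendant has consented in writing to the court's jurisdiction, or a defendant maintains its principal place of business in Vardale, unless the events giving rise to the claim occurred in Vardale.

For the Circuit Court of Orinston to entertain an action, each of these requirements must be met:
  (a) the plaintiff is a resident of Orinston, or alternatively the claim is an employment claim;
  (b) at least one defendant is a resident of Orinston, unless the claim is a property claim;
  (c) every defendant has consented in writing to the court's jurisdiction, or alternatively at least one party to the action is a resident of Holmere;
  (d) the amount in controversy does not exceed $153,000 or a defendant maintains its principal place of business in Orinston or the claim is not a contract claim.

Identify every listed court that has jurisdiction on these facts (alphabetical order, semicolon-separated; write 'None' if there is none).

None

The Vardale District Court:
  (a) The amount in controversy is $160,000, within the $250,000 ceiling, which satisfies one of the alternatives. Condition met.
  (b) Every defendant has filed written consent, so one alternative holds. Condition met.
  (c) The operative events occurred in Palwick, not Orinston; the claim is a consumer claim, not a property claim — no alternative holds. Fails.
  (d) The amount in controversy is 160,000 dollars, which meets the USD 15,000 floor. Satisfied.
  → No jurisdiction.
The Vardale Court of Common Pleas:
  (a) The claim does not concern real property. Not met.
  (b) The plaintiff resides in Orinston, which is not Vardale, so this disjunct is met. Condition met.
  (c) Kessit Mercantile resides in Holmere. Condition met.
  (d) Every defendant has filed written consent, which satisfies one of the alternatives. Satisfied.
  → The court lacks jurisdiction.
The Circuit Court of Orinston:
  (a) The plaintiff resides in Orinston, so one alternative holds. Met.
  (b) No defendant resides in Orinston (they reside in Holmere, Yarria, Palwick). And the claim is a consumer claim, not a property claim, so the proviso does not save it. Fails.
  (c) Every defendant has filed written consent — that alternative is enough. Condition met.
  (d) The claim is a consumer claim, not a contract claim, so one alternative holds. Condition met.
  → No jurisdiction.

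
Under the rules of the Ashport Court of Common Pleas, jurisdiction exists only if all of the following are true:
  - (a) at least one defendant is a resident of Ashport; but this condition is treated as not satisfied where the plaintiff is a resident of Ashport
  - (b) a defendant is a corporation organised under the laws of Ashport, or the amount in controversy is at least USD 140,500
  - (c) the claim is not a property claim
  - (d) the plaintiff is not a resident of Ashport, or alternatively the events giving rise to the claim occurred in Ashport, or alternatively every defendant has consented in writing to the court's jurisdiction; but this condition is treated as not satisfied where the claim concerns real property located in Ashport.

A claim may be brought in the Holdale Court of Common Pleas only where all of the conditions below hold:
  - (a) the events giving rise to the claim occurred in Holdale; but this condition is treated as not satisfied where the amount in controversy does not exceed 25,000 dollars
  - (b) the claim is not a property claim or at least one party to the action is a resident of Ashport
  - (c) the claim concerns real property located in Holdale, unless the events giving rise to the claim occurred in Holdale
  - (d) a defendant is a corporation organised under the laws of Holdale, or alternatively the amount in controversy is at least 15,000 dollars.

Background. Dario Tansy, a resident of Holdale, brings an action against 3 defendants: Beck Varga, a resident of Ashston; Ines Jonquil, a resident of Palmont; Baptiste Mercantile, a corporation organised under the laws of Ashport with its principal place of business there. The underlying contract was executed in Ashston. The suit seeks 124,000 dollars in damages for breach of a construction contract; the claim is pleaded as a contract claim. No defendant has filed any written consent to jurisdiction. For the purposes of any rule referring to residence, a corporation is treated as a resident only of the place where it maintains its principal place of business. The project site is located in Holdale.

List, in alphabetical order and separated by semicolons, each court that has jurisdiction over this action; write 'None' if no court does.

The Ashport Court of Common Pleas:
  (a) Baptiste Mercantile resides in Ashport. The exception is not triggered, since the plaintiff resides in Holdale, not Ashport. Condition met.
  (b) Baptiste Mercantile is organised under the laws of Ashport, so this disjunct is met. Satisfied.
  (c) The claim is a contract claim, not a property claim. Met.
  (d) The plaintiff resides in Holdale, which is not Ashport, so this disjunct is met. The exception is not triggered, since the claim does not concern real property. Satisfied.
  → Every requirement is satisfied — jurisdiction.
The Holdale Court of Common Pleas:
  (a) The operative events occurred in Holdale. The exception is not triggered, since the amount in controversy is 124,000 dollars, above the USD 25,000 ceiling. Condition met.
  (b) The claim is a contract claim, not a property claim, so this disjunct is met. Condition met.
  (c) The claim does not concern real property. However, the operative events occurred in Holdale, so the 'unless' proviso supplies this condition. Condition met.
  (d) The amount in controversy is USD 124,000, which meets the USD 15,000 floor — that alternative is enough. Condition met.
  → All conditions met; jurisdiction exists.

the Ashport Court of Common Pleas; the Holdale Court of Common Pleas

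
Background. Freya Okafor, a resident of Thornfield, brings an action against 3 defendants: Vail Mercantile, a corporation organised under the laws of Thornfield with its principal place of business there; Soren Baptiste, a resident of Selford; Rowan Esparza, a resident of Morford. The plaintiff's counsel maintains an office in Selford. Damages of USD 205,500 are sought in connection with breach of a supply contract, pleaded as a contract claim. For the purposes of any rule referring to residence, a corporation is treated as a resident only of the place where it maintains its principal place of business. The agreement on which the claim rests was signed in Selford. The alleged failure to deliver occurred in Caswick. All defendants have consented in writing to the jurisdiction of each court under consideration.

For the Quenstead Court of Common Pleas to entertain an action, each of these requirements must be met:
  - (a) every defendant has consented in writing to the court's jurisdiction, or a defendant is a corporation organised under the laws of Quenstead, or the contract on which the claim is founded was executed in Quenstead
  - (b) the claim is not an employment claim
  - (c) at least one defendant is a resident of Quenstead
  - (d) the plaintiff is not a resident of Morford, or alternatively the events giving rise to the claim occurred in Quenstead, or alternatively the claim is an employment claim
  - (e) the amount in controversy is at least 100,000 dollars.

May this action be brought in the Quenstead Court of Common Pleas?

No

The Quenstead Court of Common Pleas:
  (a) Every defendant has filed written consent, so one alternative holds. Met.
  (b) The claim is a contract claim, not an employment claim. Satisfied.
  (c) No defendant resides in Quenstead (they reside in Thornfield, Selford, Morford). Not met.
  (d) The plaintiff resides in Thornfield, which is not Morford, so one alternative holds. Condition met.
  (e) The amount in controversy is USD 205,500, which meets the 100,000 dollars floor. Condition met.
  → At least one condition fails; no jurisdiction.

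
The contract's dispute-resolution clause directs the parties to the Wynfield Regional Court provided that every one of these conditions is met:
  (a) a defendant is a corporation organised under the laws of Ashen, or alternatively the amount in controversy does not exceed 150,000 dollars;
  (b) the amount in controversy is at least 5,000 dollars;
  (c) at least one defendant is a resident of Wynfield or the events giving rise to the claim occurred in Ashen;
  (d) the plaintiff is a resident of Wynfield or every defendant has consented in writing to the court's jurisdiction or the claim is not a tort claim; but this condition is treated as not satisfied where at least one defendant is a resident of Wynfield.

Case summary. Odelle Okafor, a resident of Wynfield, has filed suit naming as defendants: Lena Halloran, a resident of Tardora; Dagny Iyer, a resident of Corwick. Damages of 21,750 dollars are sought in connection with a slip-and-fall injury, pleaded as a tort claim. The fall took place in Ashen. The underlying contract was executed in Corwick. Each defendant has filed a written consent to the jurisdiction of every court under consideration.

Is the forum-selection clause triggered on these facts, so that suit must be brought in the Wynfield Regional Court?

The Wynfield Regional Court:
  (a) The amount in controversy is 21,750 dollars, within the $150,000 ceiling, so one alternative holds. Satisfied.
  (b) The amount in controversy is $21,750, which meets the USD 5,000 floor. Met.
  (c) The operative events occurred in Ashen, so one alternative holds. Condition met.
  (d) The plaintiff resides in Wynfield — that alternative is enough. The exception is not triggered, since no defendant resides in Wynfield (they reside in Tardora, Corwick). Met.
  → Forum clause is triggered.

Yes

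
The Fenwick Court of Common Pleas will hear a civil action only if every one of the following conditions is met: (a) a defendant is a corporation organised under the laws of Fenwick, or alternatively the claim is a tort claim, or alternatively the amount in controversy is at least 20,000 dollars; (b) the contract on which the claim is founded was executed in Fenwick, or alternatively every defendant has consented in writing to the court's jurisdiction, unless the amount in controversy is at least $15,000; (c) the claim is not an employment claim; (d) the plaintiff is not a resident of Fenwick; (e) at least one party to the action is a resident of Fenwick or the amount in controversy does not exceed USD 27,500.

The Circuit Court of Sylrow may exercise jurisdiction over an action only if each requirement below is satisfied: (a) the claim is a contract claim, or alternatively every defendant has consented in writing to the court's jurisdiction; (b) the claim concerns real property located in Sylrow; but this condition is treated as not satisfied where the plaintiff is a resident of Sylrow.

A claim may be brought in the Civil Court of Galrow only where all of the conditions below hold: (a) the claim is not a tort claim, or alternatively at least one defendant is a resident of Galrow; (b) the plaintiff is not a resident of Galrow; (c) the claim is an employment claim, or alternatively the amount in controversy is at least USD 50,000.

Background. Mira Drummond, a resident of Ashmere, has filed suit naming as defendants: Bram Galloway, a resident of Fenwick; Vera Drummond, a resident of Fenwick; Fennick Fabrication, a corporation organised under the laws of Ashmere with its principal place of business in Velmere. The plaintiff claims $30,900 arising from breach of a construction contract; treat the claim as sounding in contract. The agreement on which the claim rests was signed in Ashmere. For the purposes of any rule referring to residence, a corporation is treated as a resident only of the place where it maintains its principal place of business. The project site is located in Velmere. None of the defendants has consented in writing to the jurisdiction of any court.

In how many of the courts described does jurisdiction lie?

The Fenwick Court of Common Pleas:
  (a) The amount in controversy is 30,900 dollars, which meets the USD 20,000 floor, which satisfies one of the alternatives. Condition met.
  (b) The contract was executed in Ashmere, not Fenwick; no such written consent has been filed — every alternative fails. However, the amount in controversy is $30,900, which meets the 15,000 dollars floor, so the 'unless' proviso supplies this condition. Satisfied.
  (c) The claim is a contract claim, not an employment claim. Met.
  (d) The plaintiff resides in Ashmere, which is not Fenwick. Met.
  (e) Bram Galloway resides in Fenwick, so one alternative holds. Satisfied.
  → All conditions met; jurisdiction exists.
The Circuit Court of Sylrow:
  (a) The claim is a contract claim — that alternative is enough. Condition met.
  (b) The claim does not concern real property. Fails.
  → At least one condition fails; no jurisdiction.
The Civil Court of Galrow:
  (a) The claim is a contract claim, not a tort claim, so one alternative holds. Met.
  (b) The plaintiff resides in Ashmere, which is not Galrow. Met.
  (c) The claim is a contract claim, not an employment claim; the amount in controversy is $30,900, below the $50,000 floor — none of the alternatives is met. Fails.
  → No jurisdiction.
Courts with jurisdiction: the Fenwick Court of Common Pleas — 1 in total.

1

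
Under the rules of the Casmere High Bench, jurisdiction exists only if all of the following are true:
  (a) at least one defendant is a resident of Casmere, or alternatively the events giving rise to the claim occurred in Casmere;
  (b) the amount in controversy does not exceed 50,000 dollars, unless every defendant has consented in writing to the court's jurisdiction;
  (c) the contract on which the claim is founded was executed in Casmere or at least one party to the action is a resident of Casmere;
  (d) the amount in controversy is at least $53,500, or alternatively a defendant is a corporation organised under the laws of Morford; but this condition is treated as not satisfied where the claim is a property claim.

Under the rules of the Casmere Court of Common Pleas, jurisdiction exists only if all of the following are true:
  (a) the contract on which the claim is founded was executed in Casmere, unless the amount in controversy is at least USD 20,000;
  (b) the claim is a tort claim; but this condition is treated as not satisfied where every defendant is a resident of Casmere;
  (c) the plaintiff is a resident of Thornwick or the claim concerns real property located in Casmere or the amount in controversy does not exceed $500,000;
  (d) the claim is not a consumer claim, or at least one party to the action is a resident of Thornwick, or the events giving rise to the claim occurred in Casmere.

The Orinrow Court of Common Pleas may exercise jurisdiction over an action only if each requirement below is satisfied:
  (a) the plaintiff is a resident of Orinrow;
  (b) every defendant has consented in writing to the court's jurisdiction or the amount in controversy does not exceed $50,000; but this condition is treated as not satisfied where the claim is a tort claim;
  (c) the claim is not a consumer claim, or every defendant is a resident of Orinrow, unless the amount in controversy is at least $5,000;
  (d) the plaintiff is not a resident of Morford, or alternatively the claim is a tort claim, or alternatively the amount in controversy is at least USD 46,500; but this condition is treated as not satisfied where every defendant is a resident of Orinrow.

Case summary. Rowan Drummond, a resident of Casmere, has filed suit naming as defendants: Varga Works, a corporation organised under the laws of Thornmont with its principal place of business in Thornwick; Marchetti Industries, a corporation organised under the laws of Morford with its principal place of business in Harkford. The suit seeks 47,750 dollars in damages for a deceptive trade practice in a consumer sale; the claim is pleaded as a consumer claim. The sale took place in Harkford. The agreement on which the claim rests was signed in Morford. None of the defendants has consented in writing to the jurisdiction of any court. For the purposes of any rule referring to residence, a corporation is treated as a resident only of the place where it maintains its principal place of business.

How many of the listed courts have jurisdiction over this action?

The Casmere High Bench:
  (a) No defendant resides in Casmere (they reside in Thornwick, Harkford); the operative events occurred in Harkford, not Casmere — none of the alternatives is met. Condition not met.
  (b) The amount in controversy is $47,750, within the USD 50,000 ceiling. Met.
  (c) Rowan Drummond resides in Casmere, so this disjunct is met. Satisfied.
  (d) Marchetti Industries is organised under the laws of Morford, so this disjunct is met. And the carve-out is inapplicable — the claim is a consumer claim, not a property claim. Met.
  → At least one condition fails; no jurisdiction.
The Casmere Court of Common Pleas:
  (a) The contract was executed in Morford, not Casmere. But the amount in controversy is USD 47,750, which meets the 20,000 dollars floor, and the 'unless' clause therefore excuses the requirement. Met.
  (b) The claim is a consumer claim, not a tort claim. Not met.
  (c) The amount in controversy is $47,750, within the $500,000 ceiling, which satisfies one of the alternatives. Met.
  (d) Varga Works resides in Thornwick, so one alternative holds. Met.
  → At least one condition fails; no jurisdiction.
The Orinrow Court of Common Pleas:
  (a) The plaintiff resides in Casmere, not Orinrow. Not met.
  (b) The amount in controversy is USD 47,750, within the 50,000 dollars ceiling — that alternative is enough. The exception is not triggered, since the claim is a consumer claim, not a tort claim. Met.
  (c) The claim is a consumer claim; the defendants reside as follows — Varga Works in Thornwick, Marchetti Industries in Harkford — not all in Orinrow — every alternative fails. The proviso rescues it, though: the amount in controversy is USD 47,750, which meets the $5,000 floor. Met.
  (d) The plaintiff resides in Casmere, which is not Morford, which satisfies one of the alternatives. And the carve-out is inapplicable — the defendants reside as follows — Varga Works in Thornwick, Marchetti Industries in Harkford — not all in Orinrow. Condition met.
  → No jurisdiction.
No court satisfies all of its conditions.

0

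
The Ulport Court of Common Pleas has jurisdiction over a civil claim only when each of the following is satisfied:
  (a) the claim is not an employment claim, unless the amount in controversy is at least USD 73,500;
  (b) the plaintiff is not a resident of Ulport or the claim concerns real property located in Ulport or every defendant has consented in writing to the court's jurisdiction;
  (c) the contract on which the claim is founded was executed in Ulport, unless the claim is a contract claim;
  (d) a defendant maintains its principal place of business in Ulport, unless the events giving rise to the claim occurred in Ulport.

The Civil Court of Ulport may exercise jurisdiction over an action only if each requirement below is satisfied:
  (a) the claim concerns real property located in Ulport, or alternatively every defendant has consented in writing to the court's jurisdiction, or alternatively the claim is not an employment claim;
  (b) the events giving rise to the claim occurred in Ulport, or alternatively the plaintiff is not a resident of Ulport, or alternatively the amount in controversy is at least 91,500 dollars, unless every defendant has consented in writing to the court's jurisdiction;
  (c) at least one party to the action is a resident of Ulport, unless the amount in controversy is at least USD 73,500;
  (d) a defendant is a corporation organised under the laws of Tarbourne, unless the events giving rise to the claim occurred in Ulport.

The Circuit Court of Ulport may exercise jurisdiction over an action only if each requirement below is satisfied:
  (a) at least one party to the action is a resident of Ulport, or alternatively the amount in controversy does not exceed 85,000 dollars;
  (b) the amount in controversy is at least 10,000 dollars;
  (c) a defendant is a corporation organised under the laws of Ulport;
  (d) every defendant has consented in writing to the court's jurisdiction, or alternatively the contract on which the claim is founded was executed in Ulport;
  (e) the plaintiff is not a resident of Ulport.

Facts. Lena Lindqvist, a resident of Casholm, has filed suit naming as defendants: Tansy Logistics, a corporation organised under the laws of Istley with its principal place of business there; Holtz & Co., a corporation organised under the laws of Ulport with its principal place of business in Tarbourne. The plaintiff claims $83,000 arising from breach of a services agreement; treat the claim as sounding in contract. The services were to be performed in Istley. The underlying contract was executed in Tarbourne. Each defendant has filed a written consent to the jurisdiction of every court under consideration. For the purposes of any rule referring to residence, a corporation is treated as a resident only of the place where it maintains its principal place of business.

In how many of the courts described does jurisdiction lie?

1

The Ulport Court of Common Pleas:
  (a) The claim is a contract claim, not an employment claim. Satisfied.
  (b) The plaintiff resides in Casholm, which is not Ulport, so one alternative holds. Satisfied.
  (c) The contract was executed in Tarbourne, not Ulport. But the claim is a contract claim, and the 'unless' clause therefore excuses the requirement. Satisfied.
  (d) The corporate defendant(s) have their principal place of business in Istley, Tarbourne, not Ulport. The proviso offers no rescue either, since the operative events occurred in Istley, not Ulport. Fails.
  → The court lacks jurisdiction.
The Civil Court of Ulport:
  (a) Every defendant has filed written consent — that alternative is enough. Condition met.
  (b) The plaintiff resides in Casholm, which is not Ulport, so one alternative holds. Satisfied.
  (c) No party resides in Ulport. But the amount in controversy is 83,000 dollars, which meets the 73,500 dollars floor, and the 'unless' clause therefore excuses the requirement. Satisfied.
  (d) The corporate defendant(s) are organised in Istley, Ulport, not Tarbourne. Nor does the 'unless' clause help: the operative events occurred in Istley, not Ulport. Not met.
  → Not every requirement is met — no jurisdiction.
The Circuit Court of Ulport:
  (a) The amount in controversy is $83,000, within the USD 85,000 ceiling — that alternative is enough. Met.
  (b) The amount in controversy is $83,000, which meets the USD 10,000 floor. Condition met.
  (c) Holtz & Co. is organised under the laws of Ulport. Condition met.
  (d) Every defendant has filed written consent, so this disjunct is met. Met.
  (e) The plaintiff resides in Casholm, which is not Ulport. Condition met.
  → The court has jurisdiction.
Courts with jurisdiction: the Circuit Court of Ulport — 1 in total.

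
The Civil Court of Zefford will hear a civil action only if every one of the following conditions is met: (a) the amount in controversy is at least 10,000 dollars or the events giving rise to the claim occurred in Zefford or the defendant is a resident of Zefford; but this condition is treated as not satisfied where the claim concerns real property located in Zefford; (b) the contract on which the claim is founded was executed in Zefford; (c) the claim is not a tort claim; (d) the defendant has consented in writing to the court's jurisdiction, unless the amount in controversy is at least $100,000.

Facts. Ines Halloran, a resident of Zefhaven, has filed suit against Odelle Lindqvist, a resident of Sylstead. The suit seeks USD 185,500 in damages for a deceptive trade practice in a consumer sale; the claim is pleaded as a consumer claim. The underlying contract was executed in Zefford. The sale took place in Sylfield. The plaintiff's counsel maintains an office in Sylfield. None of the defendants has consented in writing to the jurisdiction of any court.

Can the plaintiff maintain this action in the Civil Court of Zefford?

Yes

The Civil Court of Zefford:
  (a) The amount in controversy is 185,500 dollars, which meets the USD 10,000 floor, so this disjunct is met. And the carve-out is inapplicable — the claim does not concern real property. Satisfied.
  (b) The contract was executed in Zefford. Met.
  (c) The claim is a consumer claim, not a tort claim. Condition met.
  (d) No such written consent has been filed. The proviso rescues it, though: the amount in controversy is USD 185,500, which meets the USD 100,000 floor. Satisfied.
  → Every requirement is satisfied — jurisdiction.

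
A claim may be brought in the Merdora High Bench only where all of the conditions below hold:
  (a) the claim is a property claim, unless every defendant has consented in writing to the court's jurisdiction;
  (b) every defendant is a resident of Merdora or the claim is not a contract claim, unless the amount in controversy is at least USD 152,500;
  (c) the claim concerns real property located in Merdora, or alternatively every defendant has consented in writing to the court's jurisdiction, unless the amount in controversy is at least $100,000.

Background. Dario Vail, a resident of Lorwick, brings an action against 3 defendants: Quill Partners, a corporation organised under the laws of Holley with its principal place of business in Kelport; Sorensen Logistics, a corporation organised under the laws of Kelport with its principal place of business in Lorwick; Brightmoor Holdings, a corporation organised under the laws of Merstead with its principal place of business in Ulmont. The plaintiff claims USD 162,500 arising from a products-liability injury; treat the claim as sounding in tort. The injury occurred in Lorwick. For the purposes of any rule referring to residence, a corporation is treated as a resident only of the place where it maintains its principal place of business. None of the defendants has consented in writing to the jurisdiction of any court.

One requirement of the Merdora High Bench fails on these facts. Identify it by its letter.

(a)

The Merdora High Bench:
  (a) The claim is a tort claim, not a property claim. The proviso offers no rescue either, since no such written consent has been filed. Not satisfied.
  (b) The claim is a tort claim, not a contract claim, so one alternative holds. Met.
  (c) The claim does not concern real property; no such written consent has been filed — none of the alternatives is met. However, the amount in controversy is $162,500, which meets the $100,000 floor, so the 'unless' proviso supplies this condition. Satisfied.
Only condition (a) fails.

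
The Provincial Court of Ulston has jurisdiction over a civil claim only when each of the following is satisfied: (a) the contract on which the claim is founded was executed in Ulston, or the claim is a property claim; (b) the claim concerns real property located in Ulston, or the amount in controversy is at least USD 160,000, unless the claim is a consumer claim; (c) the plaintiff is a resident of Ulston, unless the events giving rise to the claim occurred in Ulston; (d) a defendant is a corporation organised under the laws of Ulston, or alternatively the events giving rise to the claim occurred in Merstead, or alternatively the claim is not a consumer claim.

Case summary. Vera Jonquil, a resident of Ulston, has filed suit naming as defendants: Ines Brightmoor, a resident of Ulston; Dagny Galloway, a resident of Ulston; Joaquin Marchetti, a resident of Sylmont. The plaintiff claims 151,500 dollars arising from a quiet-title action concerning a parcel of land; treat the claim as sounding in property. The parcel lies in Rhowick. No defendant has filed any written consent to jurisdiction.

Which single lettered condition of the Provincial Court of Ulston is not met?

The Provincial Court of Ulston:
  (a) The claim is a property claim, so one alternative holds. Condition met.
  (b) The property lies in Rhowick, not Ulston; the amount in controversy is $151,500, below the 160,000 dollars floor — no alternative holds. Nor does the 'unless' clause help: the claim is a property claim, not a consumer claim. Condition not met.
  (c) The plaintiff resides in Ulston. Satisfied.
  (d) The claim is a property claim, not a consumer claim, so this disjunct is met. Met.
Only condition (b) fails.

(b)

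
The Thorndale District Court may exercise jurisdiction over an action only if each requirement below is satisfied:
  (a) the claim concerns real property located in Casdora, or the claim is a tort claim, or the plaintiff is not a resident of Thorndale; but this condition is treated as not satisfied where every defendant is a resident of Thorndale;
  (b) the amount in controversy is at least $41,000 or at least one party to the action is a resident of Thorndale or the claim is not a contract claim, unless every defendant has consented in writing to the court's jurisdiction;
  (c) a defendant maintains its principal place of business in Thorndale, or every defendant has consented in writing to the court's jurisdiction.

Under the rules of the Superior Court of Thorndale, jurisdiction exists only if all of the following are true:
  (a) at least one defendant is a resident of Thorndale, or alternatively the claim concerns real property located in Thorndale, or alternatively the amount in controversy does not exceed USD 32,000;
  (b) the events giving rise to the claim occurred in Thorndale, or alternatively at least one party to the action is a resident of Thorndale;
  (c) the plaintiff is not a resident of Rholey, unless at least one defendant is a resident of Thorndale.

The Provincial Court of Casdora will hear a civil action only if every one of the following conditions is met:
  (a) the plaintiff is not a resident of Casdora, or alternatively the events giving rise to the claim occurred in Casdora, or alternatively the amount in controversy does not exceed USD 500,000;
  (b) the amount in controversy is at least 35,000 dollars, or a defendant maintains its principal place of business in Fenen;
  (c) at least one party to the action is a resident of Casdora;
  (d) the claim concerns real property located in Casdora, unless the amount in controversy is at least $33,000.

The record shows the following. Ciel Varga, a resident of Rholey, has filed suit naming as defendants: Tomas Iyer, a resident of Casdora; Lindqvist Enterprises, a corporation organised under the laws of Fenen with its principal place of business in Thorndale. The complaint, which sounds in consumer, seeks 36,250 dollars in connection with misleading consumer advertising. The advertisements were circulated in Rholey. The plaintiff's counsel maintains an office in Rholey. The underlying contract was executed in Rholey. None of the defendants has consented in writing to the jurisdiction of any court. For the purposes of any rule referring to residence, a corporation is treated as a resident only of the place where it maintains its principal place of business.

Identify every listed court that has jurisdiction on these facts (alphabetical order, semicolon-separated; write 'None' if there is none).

the Provincial Court of Casdora; the Superior Court of Thorndale; the Thorndale District Court

The Thorndale District Court:
  (a) The plaintiff resides in Rholey, which is not Thorndale, so one alternative holds. The carve-out does not apply: the defendants reside as follows — Tomas Iyer in Casdora, Lindqvist Enterprises in Thorndale — not all in Thorndale. Satisfied.
  (b) Lindqvist Enterprises resides in Thorndale, which satisfies one of the alternatives. Met.
  (c) Lindqvist Enterprises has its principal place of business in Thorndale, which satisfies one of the alternatives. Met.
  → All conditions met; jurisdiction exists.
The Superior Court of Thorndale:
  (a) Lindqvist Enterprises resides in Thorndale, which satisfies one of the alternatives. Condition met.
  (b) Lindqvist Enterprises resides in Thorndale, which satisfies one of the alternatives. Condition met.
  (c) The plaintiff resides in Rholey. However, Lindqvist Enterprises resides in Thorndale, so the 'unless' proviso supplies this condition. Met.
  → Every requirement is satisfied — jurisdiction.
The Provincial Court of Casdora:
  (a) The plaintiff resides in Rholey, which is not Casdora, so one alternative holds. Condition met.
  (b) The amount in controversy is 36,250 dollars, which meets the $35,000 floor — that alternative is enough. Met.
  (c) Tomas Iyer resides in Casdora. Satisfied.
  (d) The claim does not concern real property. The proviso rescues it, though: the amount in controversy is $36,250, which meets the USD 33,000 floor. Met.
  → Jurisdiction lies.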